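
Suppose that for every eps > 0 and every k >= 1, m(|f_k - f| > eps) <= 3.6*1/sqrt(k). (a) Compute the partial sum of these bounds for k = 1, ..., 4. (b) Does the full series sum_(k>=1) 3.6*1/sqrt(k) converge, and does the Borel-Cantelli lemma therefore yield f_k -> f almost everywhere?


Step 1: List the terms 3.6*1/sqrt(k) for k = 1 to 4:
  k=1: 3.6
  k=2: 2.545584
  k=3: 2.078461
  k=4: 1.8
Step 2: Partial sum = 3.6 + 2.545584 + 2.078461 + 1.8
     = 10.024045
Step 3: The full series sum_(k>=1) 3.6*1/sqrt(k) diverges (p-series with p = 1/2 <= 1; a nonzero constant multiple of a divergent series diverges).
Step 4: The (first) Borel-Cantelli lemma requires a summable sequence of measures, so it does not apply here;
        from this bound alone no conclusion about a.e. convergence can be drawn (convergence in measure still
        gives an a.e.-convergent subsequence, but not a.e. convergence of the whole sequence).
Conclusion: series diverges; Borel-Cantelli is inconclusive about a.e. convergence of f_k.


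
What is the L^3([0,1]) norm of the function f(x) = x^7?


Step 1: ||f||_3 = (integral_0^1 |x^7|^3 dx)^(1/3)
     = (integral_0^1 x^21 dx)^(1/3)
Step 2: integral_0^1 x^21 dx = [x^22/(22)] from 0 to 1 = 1^22/22
     = 1/22 = 0.045455
Step 3: ||f||_3 = (0.045455)^(1/3) = 0.356883


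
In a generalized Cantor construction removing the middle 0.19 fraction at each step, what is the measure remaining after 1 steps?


Step 1: At each step, fraction remaining = 1 - 0.19 = 0.81
Step 2: After 1 steps, measure = (0.81)^1
Step 3: Computing the power step by step:
  After step 1: 0.81
Result = 0.81


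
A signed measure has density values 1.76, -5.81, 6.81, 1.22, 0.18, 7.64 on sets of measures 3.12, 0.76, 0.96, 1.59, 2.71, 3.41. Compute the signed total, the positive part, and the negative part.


Step 1: Compute signed measure on each set:
  Set 1: 1.76 * 3.12 = 5.4912
  Set 2: -5.81 * 0.76 = -4.4156
  Set 3: 6.81 * 0.96 = 6.5376
  Set 4: 1.22 * 1.59 = 1.9398
  Set 5: 0.18 * 2.71 = 0.4878
  Set 6: 7.64 * 3.41 = 26.0524
Step 2: Total signed measure = (5.4912) + (-4.4156) + (6.5376) + (1.9398) + (0.4878) + (26.0524)
     = 36.0932
Step 3: Positive part mu+(X) = sum of positive contributions = 40.5088
Step 4: Negative part mu-(X) = |sum of negative contributions| = 4.4156


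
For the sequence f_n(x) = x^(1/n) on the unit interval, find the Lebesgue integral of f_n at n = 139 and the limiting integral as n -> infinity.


At n = 139: f_139(x) = x^(1/139).
Step 1: integral(x^(1/139), 0, 1) = [x^(1/139+1) / (1/139+1)] from 0 to 1
     = 1 / (1/139 + 1) = 1 / ((139+1)/139) = 139/(139+1)
     = 139/140 = 0.992857
Step 2: As n -> infinity, f_n(x) = x^(1/n) -> 1 for x in (0,1], and f_n is increasing in n.
By MCT, lim_n integral(f_n) = integral(lim_n f_n) = integral(1, 0, 1) = 1.
Step 3: Verify convergence: 139/140 = 0.992857 -> 1


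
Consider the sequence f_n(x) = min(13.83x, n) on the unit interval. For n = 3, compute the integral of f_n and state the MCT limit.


f(x) = 13.83x on [0,1]; f_n(x) = min(13.83x, n). At n = 3:
Step 1: f(x) reaches 3 at x = 3/13.83 = 0.21692
Step 2: integral(f_3) = integral(13.83x, 0, 0.21692) + integral(3, 0.21692, 1)
       = 13.83*0.21692^2/2 + 3*(1 - 0.21692)
       = 0.32538 + 2.349241
       = 2.67462
Step 3: As n -> infinity, f_n increases to f, so by MCT integral(f_n) -> integral(f) = 13.83/2 = 6.915.
Convergence: integral(f_3) = 2.67462 -> 6.915 as n -> infinity


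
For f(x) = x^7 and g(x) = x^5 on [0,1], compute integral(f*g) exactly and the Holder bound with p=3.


Step 1: Exact integral of f*g = integral(x^12, 0, 1) = 1/13
     = 0.076923
Step 2: Holder bound with p=3, q=1.5:
  ||f||_p = (integral x^21 dx)^(1/3) = (1/22)^(1/3) = 0.356883
  ||g||_q = (integral x^7.5 dx)^(1/1.5) = (1/8.5)^(1/1.5) = 0.240097
Step 3: Holder bound = ||f||_p * ||g||_q = 0.356883 * 0.240097 = 0.085687
Verification: 0.076923 <= 0.085687 (Holder holds)


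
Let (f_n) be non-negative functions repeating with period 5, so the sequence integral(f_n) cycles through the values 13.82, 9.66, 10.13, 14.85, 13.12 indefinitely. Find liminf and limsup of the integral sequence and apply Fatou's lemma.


The sequence (integral(f_n)) is periodic with period 5, repeating the values 13.82, 9.66, 10.13, 14.85, 13.12 indefinitely.
Step 1: For a periodic sequence, every tail (a_m, a_(m+1), ...) contains all 5 period values infinitely often.
Step 2: Hence inf of every tail = min of the period values = min(13.82, 9.66, 10.13, 14.85, 13.12) = 9.66.
        liminf_n integral(f_n) = sup over m of (inf of tail from m) = 9.66.
Step 3: Similarly sup of every tail = max of the period values = 14.85.
        limsup_n integral(f_n) = 14.85.
Step 4: Fatou's lemma: integral(liminf_n f_n) <= liminf_n integral(f_n) = 9.66.
        So the integral of the pointwise liminf is at most 9.66.


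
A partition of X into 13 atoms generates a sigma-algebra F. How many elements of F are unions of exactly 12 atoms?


Each element of F is a union of some subset of the 13 atoms.
Elements that are unions of exactly 12 atoms correspond to 12-element subsets of the 13 atoms.
Count = C(13, 12) = 13! / (12! * 1!) = 13.


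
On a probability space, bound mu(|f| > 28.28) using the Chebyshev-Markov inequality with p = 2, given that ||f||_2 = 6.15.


Chebyshev/Markov inequality: mu(|f| > eps) <= (||f||_p / eps)^p
Step 1: ||f||_2 / eps = 6.15 / 28.28 = 0.217468
Step 2: Raise to power p = 2:
  (0.217468)^2 = 0.047292
Step 3: Therefore mu(|f| > 28.28) <= 0.047292


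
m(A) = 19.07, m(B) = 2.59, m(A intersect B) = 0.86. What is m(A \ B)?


m(A \ B) = m(A) - m(A n B)
= 19.07 - 0.86
= 18.21


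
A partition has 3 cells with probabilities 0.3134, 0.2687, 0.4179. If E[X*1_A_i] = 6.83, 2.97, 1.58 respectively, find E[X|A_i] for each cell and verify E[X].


For each cell A_i: E[X|A_i] = E[X*1_A_i] / P(A_i)
Step 1: E[X|A_1] = 6.83 / 0.3134 = 21.793235
Step 2: E[X|A_2] = 2.97 / 0.2687 = 11.053219
Step 3: E[X|A_3] = 1.58 / 0.4179 = 3.780809
Verification: E[X] = sum E[X*1_A_i] = 6.83 + 2.97 + 1.58 = 11.38


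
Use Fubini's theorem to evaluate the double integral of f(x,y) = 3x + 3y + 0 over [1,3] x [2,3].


By Fubini, integrate in x first, then y.
Step 1: Fix y, integrate over x in [1,3]:
  integral(3x + 3y + 0, x=1..3)
  = 3*(3^2 - 1^2)/2 + (3y + 0)*(3 - 1)
  = 12 + (3y + 0)*2
  = 12 + 6y + 0
  = 12 + 6y
Step 2: Integrate over y in [2,3]:
  integral(12 + 6y, y=2..3)
  = 12*1 + 6*(3^2 - 2^2)/2
  = 12 + 15
  = 27


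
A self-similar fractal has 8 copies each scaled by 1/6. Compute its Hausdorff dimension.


For a self-similar set with N copies scaled by 1/r:
dim_H = log(N)/log(r) = log(8)/log(6)
= 2.079442/1.791759
= 1.160558


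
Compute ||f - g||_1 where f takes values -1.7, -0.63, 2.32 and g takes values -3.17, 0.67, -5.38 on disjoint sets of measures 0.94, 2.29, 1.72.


Step 1: Compute differences f_i - g_i:
  -1.7 - -3.17 = 1.47
  -0.63 - 0.67 = -1.3
  2.32 - -5.38 = 7.7
Step 2: Compute |diff|^1 * measure for each set:
  |1.47|^1 * 0.94 = 1.47 * 0.94 = 1.3818
  |-1.3|^1 * 2.29 = 1.3 * 2.29 = 2.977
  |7.7|^1 * 1.72 = 7.7 * 1.72 = 13.244
Step 3: Sum = 17.6028
Step 4: ||f-g||_1 = (17.6028)^(1/1) = 17.6028


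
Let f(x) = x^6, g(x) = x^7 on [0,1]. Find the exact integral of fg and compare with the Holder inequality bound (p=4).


Step 1: Exact integral of f*g = integral(x^13, 0, 1) = 1/14
     = 0.071429
Step 2: Holder bound with p=4, q=1.333333:
  ||f||_p = (integral x^24 dx)^(1/4) = (1/25)^(1/4) = 0.447214
  ||g||_q = (integral x^9.333333 dx)^(1/1.333333) = (1/10.333333)^(1/1.333333) = 0.173508
Step 3: Holder bound = ||f||_p * ||g||_q = 0.447214 * 0.173508 = 0.077595
Verification: 0.071429 <= 0.077595 (Holder holds)


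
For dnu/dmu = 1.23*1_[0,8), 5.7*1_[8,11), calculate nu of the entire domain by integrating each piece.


Integrate each piece of the Radon-Nikodym derivative:
Step 1: integral_0^8 1.23 dx = 1.23*(8-0) = 1.23*8 = 9.84
Step 2: integral_8^11 5.7 dx = 5.7*(11-8) = 5.7*3 = 17.1
Total: 9.84 + 17.1 = 26.94


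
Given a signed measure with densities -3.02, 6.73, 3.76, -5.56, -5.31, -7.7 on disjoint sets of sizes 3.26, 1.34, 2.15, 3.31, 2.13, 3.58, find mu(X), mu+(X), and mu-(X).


Step 1: Compute signed measure on each set:
  Set 1: -3.02 * 3.26 = -9.8452
  Set 2: 6.73 * 1.34 = 9.0182
  Set 3: 3.76 * 2.15 = 8.084
  Set 4: -5.56 * 3.31 = -18.4036
  Set 5: -5.31 * 2.13 = -11.3103
  Set 6: -7.7 * 3.58 = -27.566
Step 2: Total signed measure = (-9.8452) + (9.0182) + (8.084) + (-18.4036) + (-11.3103) + (-27.566)
     = -50.0229
Step 3: Positive part mu+(X) = sum of positive contributions = 17.1022
Step 4: Negative part mu-(X) = |sum of negative contributions| = 67.1251


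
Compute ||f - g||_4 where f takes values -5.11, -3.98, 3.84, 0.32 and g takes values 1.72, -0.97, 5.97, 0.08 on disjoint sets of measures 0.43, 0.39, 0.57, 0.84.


Step 1: Compute differences f_i - g_i:
  -5.11 - 1.72 = -6.83
  -3.98 - -0.97 = -3.01
  3.84 - 5.97 = -2.13
  0.32 - 0.08 = 0.24
Step 2: Compute |diff|^4 * measure for each set:
  |-6.83|^4 * 0.43 = 2176.119871 * 0.43 = 935.731545
  |-3.01|^4 * 0.39 = 82.085412 * 0.39 = 32.013311
  |-2.13|^4 * 0.57 = 20.583462 * 0.57 = 11.732573
  |0.24|^4 * 0.84 = 0.003318 * 0.84 = 0.002787
Step 3: Sum = 979.480215
Step 4: ||f-g||_4 = (979.480215)^(1/4) = 5.594341


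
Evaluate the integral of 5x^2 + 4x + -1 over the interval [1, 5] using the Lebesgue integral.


The Lebesgue integral of a Riemann-integrable function agrees with the Riemann integral.
Antiderivative F(x) = (5/3)x^3 + (4/2)x^2 + -1x
F(5) = (5/3)*5^3 + (4/2)*5^2 + -1*5
     = (5/3)*125 + (4/2)*25 + -1*5
     = 208.333333 + 50 + -5
     = 253.333333
F(1) = 2.666667
Integral = F(5) - F(1) = 253.333333 - 2.666667 = 250.666667


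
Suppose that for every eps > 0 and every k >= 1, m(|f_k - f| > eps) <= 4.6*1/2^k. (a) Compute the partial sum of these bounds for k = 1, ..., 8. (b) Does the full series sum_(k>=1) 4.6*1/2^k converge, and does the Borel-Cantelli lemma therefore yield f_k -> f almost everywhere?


Step 1: List the terms 4.6*1/2^k for k = 1 to 8:
  k=1: 2.3
  k=2: 1.15
  k=3: 0.575
  k=4: 0.2875
  k=5: 0.14375
  k=6: 0.071875
  k=7: 0.035937
  k=8: 0.017969
Step 2: Partial sum = 2.3 + 1.15 + 0.575 + 0.2875 + 0.14375 + 0.071875 + 0.035937 + 0.017969
     = 4.582031
Step 3: The full series sum_(k>=1) 4.6*1/2^k converges (geometric series with ratio 1/2 < 1; a constant multiple of a convergent series converges).
Step 4: Fix eps > 0. Since sum_k m(|f_k - f| > eps) < infinity, the Borel-Cantelli lemma gives
        m(limsup_k {|f_k - f| > eps}) = 0, i.e. for a.e. x, |f_k(x) - f(x)| <= eps for all large k.
        Applying this with eps = 1/j for j = 1, 2, ... and intersecting the countably many full-measure sets,
        for a.e. x we get limsup_k |f_k(x) - f(x)| <= 1/j for every j, hence f_k -> f almost everywhere.
Conclusion: series converges; Borel-Cantelli yields f_k -> f a.e.


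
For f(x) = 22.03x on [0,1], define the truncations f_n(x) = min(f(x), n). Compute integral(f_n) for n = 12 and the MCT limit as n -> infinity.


f(x) = 22.03x on [0,1]; f_n(x) = min(22.03x, n). At n = 12:
Step 1: f(x) reaches 12 at x = 12/22.03 = 0.544712
Step 2: integral(f_12) = integral(22.03x, 0, 0.544712) + integral(12, 0.544712, 1)
       = 22.03*0.544712^2/2 + 12*(1 - 0.544712)
       = 3.268271 + 5.463459
       = 8.731729
Step 3: As n -> infinity, f_n increases to f, so by MCT integral(f_n) -> integral(f) = 22.03/2 = 11.015.
Convergence: integral(f_12) = 8.731729 -> 11.015 as n -> infinity


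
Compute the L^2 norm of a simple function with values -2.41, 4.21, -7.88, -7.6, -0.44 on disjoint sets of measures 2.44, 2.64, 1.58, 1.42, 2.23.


Step 1: Compute |f_i|^2 for each value:
  |-2.41|^2 = 5.8081
  |4.21|^2 = 17.7241
  |-7.88|^2 = 62.0944
  |-7.6|^2 = 57.76
  |-0.44|^2 = 0.1936
Step 2: Multiply by measures and sum:
  5.8081 * 2.44 = 14.171764
  17.7241 * 2.64 = 46.791624
  62.0944 * 1.58 = 98.109152
  57.76 * 1.42 = 82.0192
  0.1936 * 2.23 = 0.431728
Sum = 14.171764 + 46.791624 + 98.109152 + 82.0192 + 0.431728 = 241.523468
Step 3: Take the p-th root:
||f||_2 = (241.523468)^(1/2) = 15.541025


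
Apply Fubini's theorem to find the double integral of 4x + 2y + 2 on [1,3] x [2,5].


By Fubini, integrate in x first, then y.
Step 1: Fix y, integrate over x in [1,3]:
  integral(4x + 2y + 2, x=1..3)
  = 4*(3^2 - 1^2)/2 + (2y + 2)*(3 - 1)
  = 16 + (2y + 2)*2
  = 16 + 4y + 4
  = 20 + 4y
Step 2: Integrate over y in [2,5]:
  integral(20 + 4y, y=2..5)
  = 20*3 + 4*(5^2 - 2^2)/2
  = 60 + 42
  = 102


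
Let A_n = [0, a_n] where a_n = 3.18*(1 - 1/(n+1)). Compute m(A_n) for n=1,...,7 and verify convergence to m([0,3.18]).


By continuity of measure from below: if A_n increases to A, then m(A_n) -> m(A).
Here A = [0, 3.18], so m(A) = 3.18
Step 1: a_1 = 3.18*(1 - 1/2) = 1.59, m(A_1) = 1.59
Step 2: a_2 = 3.18*(1 - 1/3) = 2.12, m(A_2) = 2.12
Step 3: a_3 = 3.18*(1 - 1/4) = 2.385, m(A_3) = 2.385
Step 4: a_4 = 3.18*(1 - 1/5) = 2.544, m(A_4) = 2.544
Step 5: a_5 = 3.18*(1 - 1/6) = 2.65, m(A_5) = 2.65
Step 6: a_6 = 3.18*(1 - 1/7) = 2.7257, m(A_6) = 2.7257
Step 7: a_7 = 3.18*(1 - 1/8) = 2.7825, m(A_7) = 2.7825
Limit: m(A_n) -> m([0,3.18]) = 3.18


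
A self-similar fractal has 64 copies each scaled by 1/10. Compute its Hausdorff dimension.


For a self-similar set with N copies scaled by 1/r:
dim_H = log(N)/log(r) = log(64)/log(10)
= 4.158883/2.302585
= 1.80618


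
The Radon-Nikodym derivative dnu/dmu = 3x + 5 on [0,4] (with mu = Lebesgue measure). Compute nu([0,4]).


nu(A) = integral_A (dnu/dmu) dmu = integral_0^4 (3x + 5) dx
Step 1: Antiderivative F(x) = (3/2)x^2 + 5x
Step 2: F(4) = (3/2)*4^2 + 5*4 = 24 + 20 = 44
Step 3: F(0) = (3/2)*0^2 + 5*0 = 0.0 + 0 = 0.0
Step 4: nu([0,4]) = F(4) - F(0) = 44 - 0.0 = 44


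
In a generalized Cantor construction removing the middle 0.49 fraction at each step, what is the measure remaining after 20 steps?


Step 1: At each step, fraction remaining = 1 - 0.49 = 0.51
Step 2: After 20 steps, measure = (0.51)^20
Result = 1.417110e-06


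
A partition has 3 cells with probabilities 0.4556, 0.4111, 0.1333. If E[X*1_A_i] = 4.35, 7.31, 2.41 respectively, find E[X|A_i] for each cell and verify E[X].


For each cell A_i: E[X|A_i] = E[X*1_A_i] / P(A_i)
Step 1: E[X|A_1] = 4.35 / 0.4556 = 9.547849
Step 2: E[X|A_2] = 7.31 / 0.4111 = 17.781562
Step 3: E[X|A_3] = 2.41 / 0.1333 = 18.07952
Verification: E[X] = sum E[X*1_A_i] = 4.35 + 7.31 + 2.41 = 14.07


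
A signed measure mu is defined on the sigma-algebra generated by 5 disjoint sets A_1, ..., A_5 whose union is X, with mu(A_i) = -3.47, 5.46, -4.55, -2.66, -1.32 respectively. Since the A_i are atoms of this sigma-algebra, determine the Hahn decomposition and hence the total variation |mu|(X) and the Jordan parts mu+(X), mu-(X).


Step 1: Every measurable set is a union of atoms (the cells / points), so a Hahn decomposition is
  obtained by grouping atoms by sign: P = union of atoms with mu > 0, N = union of the remaining atoms.
  Atoms in P (indices): 2;  atoms in N (indices): 1, 3, 4, 5
  Positive values: 5.46
  Negative values: -3.47, -4.55, -2.66, -1.32
Step 2: mu+(X) = mu(P) = sum of positive atom values = 5.46
Step 3: mu-(X) = -mu(N) = sum of |negative atom values| = 12
Step 4: |mu|(X) = mu+(X) + mu-(X) = 5.46 + 12 = 17.46


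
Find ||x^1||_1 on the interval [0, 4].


Step 1: ||f||_1 = (integral_0^4 |x^1|^1 dx)^(1/1)
     = (integral_0^4 x^1 dx)^(1/1)
Step 2: integral_0^4 x^1 dx = [x^2/(2)] from 0 to 4 = 4^2/2
     = 16/2 = 8
Step 3: ||f||_1 = (8)^(1/1) = 8


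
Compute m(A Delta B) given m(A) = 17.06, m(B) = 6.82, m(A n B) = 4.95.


m(A Delta B) = m(A) + m(B) - 2*m(A n B)
= 17.06 + 6.82 - 2*4.95
= 17.06 + 6.82 - 9.9
= 13.98


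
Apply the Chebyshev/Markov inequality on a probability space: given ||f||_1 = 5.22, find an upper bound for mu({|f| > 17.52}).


Chebyshev/Markov inequality: mu(|f| > eps) <= (||f||_p / eps)^p
Step 1: ||f||_1 / eps = 5.22 / 17.52 = 0.297945
Step 2: Raise to power p = 1:
  (0.297945)^1 = 0.297945
Step 3: Therefore mu(|f| > 17.52) <= 0.297945


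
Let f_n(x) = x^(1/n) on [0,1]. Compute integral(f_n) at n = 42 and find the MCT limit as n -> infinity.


At n = 42: f_42(x) = x^(1/42).
Step 1: integral(x^(1/42), 0, 1) = [x^(1/42+1) / (1/42+1)] from 0 to 1
     = 1 / (1/42 + 1) = 1 / ((42+1)/42) = 42/(42+1)
     = 42/43 = 0.976744
Step 2: As n -> infinity, f_n(x) = x^(1/n) -> 1 for x in (0,1], and f_n is increasing in n.
By MCT, lim_n integral(f_n) = integral(lim_n f_n) = integral(1, 0, 1) = 1.
Step 3: Verify convergence: 42/43 = 0.976744 -> 1


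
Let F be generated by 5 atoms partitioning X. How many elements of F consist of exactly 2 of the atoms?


Each element of F is a union of some subset of the 5 atoms.
Elements that are unions of exactly 2 atoms correspond to 2-element subsets of the 5 atoms.
Count = C(5, 2) = 5! / (2! * 3!) = 10.


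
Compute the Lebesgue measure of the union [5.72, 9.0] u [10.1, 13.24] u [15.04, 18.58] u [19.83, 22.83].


For pairwise disjoint intervals, m(union) = sum of lengths.
= (9.0 - 5.72) + (13.24 - 10.1) + (18.58 - 15.04) + (22.83 - 19.83)
= 3.28 + 3.14 + 3.54 + 3
= 12.96


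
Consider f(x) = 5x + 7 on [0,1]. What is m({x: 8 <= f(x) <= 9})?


f^(-1)([8, 9]) = {x : 8 <= 5x + 7 <= 9}
Solving: (8 - 7)/5 <= x <= (9 - 7)/5
= [0.2, 0.4]
Intersecting with [0,1]: [0.2, 0.4]
Measure = 0.4 - 0.2 = 0.2


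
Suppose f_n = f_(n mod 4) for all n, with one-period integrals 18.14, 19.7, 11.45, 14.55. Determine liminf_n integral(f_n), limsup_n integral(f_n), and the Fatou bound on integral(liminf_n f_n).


The sequence (integral(f_n)) is periodic with period 4, repeating the values 18.14, 19.7, 11.45, 14.55 indefinitely.
Step 1: For a periodic sequence, every tail (a_m, a_(m+1), ...) contains all 4 period values infinitely often.
Step 2: Hence inf of every tail = min of the period values = min(18.14, 19.7, 11.45, 14.55) = 11.45.
        liminf_n integral(f_n) = sup over m of (inf of tail from m) = 11.45.
Step 3: Similarly sup of every tail = max of the period values = 19.7.
        limsup_n integral(f_n) = 19.7.
Step 4: Fatou's lemma: integral(liminf_n f_n) <= liminf_n integral(f_n) = 11.45.
        So the integral of the pointwise liminf is at most 11.45.


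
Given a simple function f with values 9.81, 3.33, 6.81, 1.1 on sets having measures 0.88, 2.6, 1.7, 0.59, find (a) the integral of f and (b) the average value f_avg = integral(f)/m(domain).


Step 1: Integral = sum(value_i * measure_i)
= 9.81*0.88 + 3.33*2.6 + 6.81*1.7 + 1.1*0.59
= 8.6328 + 8.658 + 11.577 + 0.649
= 29.5168
Step 2: Total measure of domain = 0.88 + 2.6 + 1.7 + 0.59 = 5.77
Step 3: Average value = 29.5168 / 5.77 = 5.115563


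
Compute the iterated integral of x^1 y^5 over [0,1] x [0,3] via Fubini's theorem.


By Fubini's theorem, the double integral factors as a product of single integrals:
Step 1: integral_0^1 x^1 dx = [x^2/2] from 0 to 1
     = 1^2/2 = 0.5
Step 2: integral_0^3 y^5 dy = [y^6/6] from 0 to 3
     = 3^6/6 = 121.5
Step 3: Double integral = 0.5 * 121.5 = 60.75


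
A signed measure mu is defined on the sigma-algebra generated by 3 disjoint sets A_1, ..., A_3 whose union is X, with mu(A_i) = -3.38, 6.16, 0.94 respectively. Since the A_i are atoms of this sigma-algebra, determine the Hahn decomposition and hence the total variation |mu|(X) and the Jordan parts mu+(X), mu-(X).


Step 1: Every measurable set is a union of atoms (the cells / points), so a Hahn decomposition is
  obtained by grouping atoms by sign: P = union of atoms with mu > 0, N = union of the remaining atoms.
  Atoms in P (indices): 2, 3;  atoms in N (indices): 1
  Positive values: 6.16, 0.94
  Negative values: -3.38
Step 2: mu+(X) = mu(P) = sum of positive atom values = 7.1
Step 3: mu-(X) = -mu(N) = sum of |negative atom values| = 3.38
Step 4: |mu|(X) = mu+(X) + mu-(X) = 7.1 + 3.38 = 10.48


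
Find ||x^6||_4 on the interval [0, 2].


Step 1: ||f||_4 = (integral_0^2 |x^6|^4 dx)^(1/4)
     = (integral_0^2 x^24 dx)^(1/4)
Step 2: integral_0^2 x^24 dx = [x^25/(25)] from 0 to 2 = 2^25/25
     = 33554432/25 = 1.342177e+06
Step 3: ||f||_4 = (1.342177e+06)^(1/4) = 34.037094


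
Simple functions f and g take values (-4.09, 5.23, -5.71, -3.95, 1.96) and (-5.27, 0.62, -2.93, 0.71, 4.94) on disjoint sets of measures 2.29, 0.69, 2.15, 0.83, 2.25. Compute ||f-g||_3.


Step 1: Compute differences f_i - g_i:
  -4.09 - -5.27 = 1.18
  5.23 - 0.62 = 4.61
  -5.71 - -2.93 = -2.78
  -3.95 - 0.71 = -4.66
  1.96 - 4.94 = -2.98
Step 2: Compute |diff|^3 * measure for each set:
  |1.18|^3 * 2.29 = 1.643032 * 2.29 = 3.762543
  |4.61|^3 * 0.69 = 97.972181 * 0.69 = 67.600805
  |-2.78|^3 * 2.15 = 21.484952 * 2.15 = 46.192647
  |-4.66|^3 * 0.83 = 101.194696 * 0.83 = 83.991598
  |-2.98|^3 * 2.25 = 26.463592 * 2.25 = 59.543082
Step 3: Sum = 261.090675
Step 4: ||f-g||_3 = (261.090675)^(1/3) = 6.391417


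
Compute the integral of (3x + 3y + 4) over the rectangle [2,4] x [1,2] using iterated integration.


By Fubini, integrate in x first, then y.
Step 1: Fix y, integrate over x in [2,4]:
  integral(3x + 3y + 4, x=2..4)
  = 3*(4^2 - 2^2)/2 + (3y + 4)*(4 - 2)
  = 18 + (3y + 4)*2
  = 18 + 6y + 8
  = 26 + 6y
Step 2: Integrate over y in [1,2]:
  integral(26 + 6y, y=1..2)
  = 26*1 + 6*(2^2 - 1^2)/2
  = 26 + 9
  = 35


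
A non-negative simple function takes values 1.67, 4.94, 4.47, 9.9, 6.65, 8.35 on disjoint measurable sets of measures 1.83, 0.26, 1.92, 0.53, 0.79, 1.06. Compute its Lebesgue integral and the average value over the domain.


Step 1: Integral = sum(value_i * measure_i)
= 1.67*1.83 + 4.94*0.26 + 4.47*1.92 + 9.9*0.53 + 6.65*0.79 + 8.35*1.06
= 3.0561 + 1.2844 + 8.5824 + 5.247 + 5.2535 + 8.851
= 32.2744
Step 2: Total measure of domain = 1.83 + 0.26 + 1.92 + 0.53 + 0.79 + 1.06 = 6.39
Step 3: Average value = 32.2744 / 6.39 = 5.050767


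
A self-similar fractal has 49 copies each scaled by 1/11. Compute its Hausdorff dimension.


For a self-similar set with N copies scaled by 1/r:
dim_H = log(N)/log(r) = log(49)/log(11)
= 3.89182/2.397895
= 1.623015


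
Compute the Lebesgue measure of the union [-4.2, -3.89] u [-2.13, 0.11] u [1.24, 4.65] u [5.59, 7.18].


For pairwise disjoint intervals, m(union) = sum of lengths.
= (-3.89 - -4.2) + (0.11 - -2.13) + (4.65 - 1.24) + (7.18 - 5.59)
= 0.31 + 2.24 + 3.41 + 1.59
= 7.55


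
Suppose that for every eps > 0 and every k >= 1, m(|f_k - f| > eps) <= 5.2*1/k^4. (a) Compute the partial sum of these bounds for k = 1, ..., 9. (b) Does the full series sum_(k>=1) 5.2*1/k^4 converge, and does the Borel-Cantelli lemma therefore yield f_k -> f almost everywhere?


Step 1: List the terms 5.2*1/k^4 for k = 1 to 9:
  k=1: 5.2
  k=2: 0.325
  k=3: 0.064198
  k=4: 0.020313
  k=5: 0.00832
  k=6: 0.004012
  k=7: 0.002166
  k=8: 0.00127
  k=9: 7.925621e-04
Step 2: Partial sum = 5.2 + 0.325 + 0.064198 + 0.020313 + 0.00832 + 0.004012 + 0.002166 + 0.00127 + 7.925621e-04
     = 5.62607
Step 3: The full series sum_(k>=1) 5.2*1/k^4 converges (p-series with p = 4 > 1; a constant multiple of a convergent series converges).
Step 4: Fix eps > 0. Since sum_k m(|f_k - f| > eps) < infinity, the Borel-Cantelli lemma gives
        m(limsup_k {|f_k - f| > eps}) = 0, i.e. for a.e. x, |f_k(x) - f(x)| <= eps for all large k.
        Applying this with eps = 1/j for j = 1, 2, ... and intersecting the countably many full-measure sets,
        for a.e. x we get limsup_k |f_k(x) - f(x)| <= 1/j for every j, hence f_k -> f almost everywhere.
Conclusion: series converges; Borel-Cantelli yields f_k -> f a.e.


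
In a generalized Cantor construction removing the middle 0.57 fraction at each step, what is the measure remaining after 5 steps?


Step 1: At each step, fraction remaining = 1 - 0.57 = 0.43
Step 2: After 5 steps, measure = (0.43)^5
Step 3: Computing the power step by step:
  After step 1: 0.43
  After step 2: 0.1849
  After step 3: 0.079507
  After step 4: 0.034188
  After step 5: 0.014701
Result = 0.014701


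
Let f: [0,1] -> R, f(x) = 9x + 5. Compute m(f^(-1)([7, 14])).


f^(-1)([7, 14]) = {x : 7 <= 9x + 5 <= 14}
Solving: (7 - 5)/9 <= x <= (14 - 5)/9
= [0.222222, 1]
Intersecting with [0,1]: [0.222222, 1]
Measure = 1 - 0.222222 = 0.777778


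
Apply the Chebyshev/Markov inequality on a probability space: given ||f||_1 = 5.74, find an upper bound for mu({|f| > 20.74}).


Chebyshev/Markov inequality: mu(|f| > eps) <= (||f||_p / eps)^p
Step 1: ||f||_1 / eps = 5.74 / 20.74 = 0.27676
Step 2: Raise to power p = 1:
  (0.27676)^1 = 0.27676
Step 3: Therefore mu(|f| > 20.74) <= 0.27676


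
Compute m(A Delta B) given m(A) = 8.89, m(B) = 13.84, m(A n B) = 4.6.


m(A Delta B) = m(A) + m(B) - 2*m(A n B)
= 8.89 + 13.84 - 2*4.6
= 8.89 + 13.84 - 9.2
= 13.53


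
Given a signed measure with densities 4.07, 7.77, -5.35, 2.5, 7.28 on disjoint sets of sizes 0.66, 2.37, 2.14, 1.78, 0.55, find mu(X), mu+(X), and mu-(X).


Step 1: Compute signed measure on each set:
  Set 1: 4.07 * 0.66 = 2.6862
  Set 2: 7.77 * 2.37 = 18.4149
  Set 3: -5.35 * 2.14 = -11.449
  Set 4: 2.5 * 1.78 = 4.45
  Set 5: 7.28 * 0.55 = 4.004
Step 2: Total signed measure = (2.6862) + (18.4149) + (-11.449) + (4.45) + (4.004)
     = 18.1061
Step 3: Positive part mu+(X) = sum of positive contributions = 29.5551
Step 4: Negative part mu-(X) = |sum of negative contributions| = 11.449


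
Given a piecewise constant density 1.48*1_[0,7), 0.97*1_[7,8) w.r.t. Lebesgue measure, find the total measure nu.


Integrate each piece of the Radon-Nikodym derivative:
Step 1: integral_0^7 1.48 dx = 1.48*(7-0) = 1.48*7 = 10.36
Step 2: integral_7^8 0.97 dx = 0.97*(8-7) = 0.97*1 = 0.97
Total: 10.36 + 0.97 = 11.33


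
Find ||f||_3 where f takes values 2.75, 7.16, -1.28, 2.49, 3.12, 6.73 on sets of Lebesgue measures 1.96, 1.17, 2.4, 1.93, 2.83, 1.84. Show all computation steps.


Step 1: Compute |f_i|^3 for each value:
  |2.75|^3 = 20.796875
  |7.16|^3 = 367.061696
  |-1.28|^3 = 2.097152
  |2.49|^3 = 15.438249
  |3.12|^3 = 30.371328
  |6.73|^3 = 304.821217
Step 2: Multiply by measures and sum:
  20.796875 * 1.96 = 40.761875
  367.061696 * 1.17 = 429.462184
  2.097152 * 2.4 = 5.033165
  15.438249 * 1.93 = 29.795821
  30.371328 * 2.83 = 85.950858
  304.821217 * 1.84 = 560.871039
Sum = 40.761875 + 429.462184 + 5.033165 + 29.795821 + 85.950858 + 560.871039 = 1151.874942
Step 3: Take the p-th root:
||f||_3 = (1151.874942)^(1/3) = 10.482586


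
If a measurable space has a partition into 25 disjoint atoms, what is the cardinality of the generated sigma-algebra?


Each element of the sigma-algebra is a union of some subset of the 25 atoms.
The number of such subsets is 2^25 = 33554432.


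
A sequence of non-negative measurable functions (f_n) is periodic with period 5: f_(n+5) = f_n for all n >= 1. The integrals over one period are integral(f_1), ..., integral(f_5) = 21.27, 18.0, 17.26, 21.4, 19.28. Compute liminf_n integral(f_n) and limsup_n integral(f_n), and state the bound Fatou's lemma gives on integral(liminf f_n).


The sequence (integral(f_n)) is periodic with period 5, repeating the values 21.27, 18.0, 17.26, 21.4, 19.28 indefinitely.
Step 1: For a periodic sequence, every tail (a_m, a_(m+1), ...) contains all 5 period values infinitely often.
Step 2: Hence inf of every tail = min of the period values = min(21.27, 18.0, 17.26, 21.4, 19.28) = 17.26.
        liminf_n integral(f_n) = sup over m of (inf of tail from m) = 17.26.
Step 3: Similarly sup of every tail = max of the period values = 21.4.
        limsup_n integral(f_n) = 21.4.
Step 4: Fatou's lemma: integral(liminf_n f_n) <= liminf_n integral(f_n) = 17.26.
        So the integral of the pointwise liminf is at most 17.26.


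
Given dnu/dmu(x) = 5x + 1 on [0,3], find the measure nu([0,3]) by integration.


nu(A) = integral_A (dnu/dmu) dmu = integral_0^3 (5x + 1) dx
Step 1: Antiderivative F(x) = (5/2)x^2 + 1x
Step 2: F(3) = (5/2)*3^2 + 1*3 = 22.5 + 3 = 25.5
Step 3: F(0) = (5/2)*0^2 + 1*0 = 0.0 + 0 = 0.0
Step 4: nu([0,3]) = F(3) - F(0) = 25.5 - 0.0 = 25.5


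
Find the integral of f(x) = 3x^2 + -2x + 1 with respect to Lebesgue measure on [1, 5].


The Lebesgue integral of a Riemann-integrable function agrees with the Riemann integral.
Antiderivative F(x) = (3/3)x^3 + (-2/2)x^2 + 1x
F(5) = (3/3)*5^3 + (-2/2)*5^2 + 1*5
     = (3/3)*125 + (-2/2)*25 + 1*5
     = 125 + -25 + 5
     = 105
F(1) = 1
Integral = F(5) - F(1) = 105 - 1 = 104


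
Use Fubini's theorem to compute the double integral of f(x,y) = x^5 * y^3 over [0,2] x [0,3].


By Fubini's theorem, the double integral factors as a product of single integrals:
Step 1: integral_0^2 x^5 dx = [x^6/6] from 0 to 2
     = 2^6/6 = 10.666667
Step 2: integral_0^3 y^3 dy = [y^4/4] from 0 to 3
     = 3^4/4 = 20.25
Step 3: Double integral = 10.666667 * 20.25 = 216


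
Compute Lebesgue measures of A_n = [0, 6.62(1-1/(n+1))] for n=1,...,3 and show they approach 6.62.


By continuity of measure from below: if A_n increases to A, then m(A_n) -> m(A).
Here A = [0, 6.62], so m(A) = 6.62
Step 1: a_1 = 6.62*(1 - 1/2) = 3.31, m(A_1) = 3.31
Step 2: a_2 = 6.62*(1 - 1/3) = 4.4133, m(A_2) = 4.4133
Step 3: a_3 = 6.62*(1 - 1/4) = 4.965, m(A_3) = 4.965
Limit: m(A_n) -> m([0,6.62]) = 6.62


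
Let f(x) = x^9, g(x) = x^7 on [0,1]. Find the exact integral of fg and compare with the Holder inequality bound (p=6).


Step 1: Exact integral of f*g = integral(x^16, 0, 1) = 1/17
     = 0.058824
Step 2: Holder bound with p=6, q=1.2:
  ||f||_p = (integral x^54 dx)^(1/6) = (1/55)^(1/6) = 0.51279
  ||g||_q = (integral x^8.4 dx)^(1/1.2) = (1/9.4)^(1/1.2) = 0.154547
Step 3: Holder bound = ||f||_p * ||g||_q = 0.51279 * 0.154547 = 0.07925
Verification: 0.058824 <= 0.07925 (Holder holds)


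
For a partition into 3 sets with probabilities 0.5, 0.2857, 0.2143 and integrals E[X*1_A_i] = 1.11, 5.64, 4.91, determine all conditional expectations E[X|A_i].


For each cell A_i: E[X|A_i] = E[X*1_A_i] / P(A_i)
Step 1: E[X|A_1] = 1.11 / 0.5 = 2.22
Step 2: E[X|A_2] = 5.64 / 0.2857 = 19.740987
Step 3: E[X|A_3] = 4.91 / 0.2143 = 22.911806
Verification: E[X] = sum E[X*1_A_i] = 1.11 + 5.64 + 4.91 = 11.66


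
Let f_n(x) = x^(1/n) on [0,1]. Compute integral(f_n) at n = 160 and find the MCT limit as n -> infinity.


At n = 160: f_160(x) = x^(1/160).
Step 1: integral(x^(1/160), 0, 1) = [x^(1/160+1) / (1/160+1)] from 0 to 1
     = 1 / (1/160 + 1) = 1 / ((160+1)/160) = 160/(160+1)
     = 160/161 = 0.993789
Step 2: As n -> infinity, f_n(x) = x^(1/n) -> 1 for x in (0,1], and f_n is increasing in n.
By MCT, lim_n integral(f_n) = integral(lim_n f_n) = integral(1, 0, 1) = 1.
Step 3: Verify convergence: 160/161 = 0.993789 -> 1


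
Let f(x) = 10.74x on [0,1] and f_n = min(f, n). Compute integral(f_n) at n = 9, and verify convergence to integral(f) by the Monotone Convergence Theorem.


f(x) = 10.74x on [0,1]; f_n(x) = min(10.74x, n). At n = 9:
Step 1: f(x) reaches 9 at x = 9/10.74 = 0.837989
Step 2: integral(f_9) = integral(10.74x, 0, 0.837989) + integral(9, 0.837989, 1)
       = 10.74*0.837989^2/2 + 9*(1 - 0.837989)
       = 3.77095 + 1.458101
       = 5.22905
Step 3: As n -> infinity, f_n increases to f, so by MCT integral(f_n) -> integral(f) = 10.74/2 = 5.37.
Convergence: integral(f_9) = 5.22905 -> 5.37 as n -> infinity


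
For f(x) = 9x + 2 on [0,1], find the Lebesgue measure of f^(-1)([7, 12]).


f^(-1)([7, 12]) = {x : 7 <= 9x + 2 <= 12}
Solving: (7 - 2)/9 <= x <= (12 - 2)/9
= [0.555556, 1.111111]
Intersecting with [0,1]: [0.555556, 1]
Measure = 1 - 0.555556 = 0.444444


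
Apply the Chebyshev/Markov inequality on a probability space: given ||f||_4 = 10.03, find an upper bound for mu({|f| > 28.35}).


Chebyshev/Markov inequality: mu(|f| > eps) <= (||f||_p / eps)^p
Step 1: ||f||_4 / eps = 10.03 / 28.35 = 0.353792
Step 2: Raise to power p = 4:
  (0.353792)^4 = 0.015667
Step 3: Therefore mu(|f| > 28.35) <= 0.015667


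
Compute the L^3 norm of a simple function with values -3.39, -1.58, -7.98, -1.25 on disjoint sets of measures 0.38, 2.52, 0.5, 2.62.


Step 1: Compute |f_i|^3 for each value:
  |-3.39|^3 = 38.958219
  |-1.58|^3 = 3.944312
  |-7.98|^3 = 508.169592
  |-1.25|^3 = 1.953125
Step 2: Multiply by measures and sum:
  38.958219 * 0.38 = 14.804123
  3.944312 * 2.52 = 9.939666
  508.169592 * 0.5 = 254.084796
  1.953125 * 2.62 = 5.117188
Sum = 14.804123 + 9.939666 + 254.084796 + 5.117188 = 283.945773
Step 3: Take the p-th root:
||f||_3 = (283.945773)^(1/3) = 6.57272


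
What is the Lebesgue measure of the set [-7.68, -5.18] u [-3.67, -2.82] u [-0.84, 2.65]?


For pairwise disjoint intervals, m(union) = sum of lengths.
= (-5.18 - -7.68) + (-2.82 - -3.67) + (2.65 - -0.84)
= 2.5 + 0.85 + 3.49
= 6.84


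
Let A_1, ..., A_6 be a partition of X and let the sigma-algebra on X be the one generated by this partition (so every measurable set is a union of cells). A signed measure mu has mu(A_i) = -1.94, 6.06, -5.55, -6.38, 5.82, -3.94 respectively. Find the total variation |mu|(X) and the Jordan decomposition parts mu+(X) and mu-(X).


Step 1: Every measurable set is a union of atoms (the cells / points), so a Hahn decomposition is
  obtained by grouping atoms by sign: P = union of atoms with mu > 0, N = union of the remaining atoms.
  Atoms in P (indices): 2, 5;  atoms in N (indices): 1, 3, 4, 6
  Positive values: 6.06, 5.82
  Negative values: -1.94, -5.55, -6.38, -3.94
Step 2: mu+(X) = mu(P) = sum of positive atom values = 11.88
Step 3: mu-(X) = -mu(N) = sum of |negative atom values| = 17.81
Step 4: |mu|(X) = mu+(X) + mu-(X) = 11.88 + 17.81 = 29.69


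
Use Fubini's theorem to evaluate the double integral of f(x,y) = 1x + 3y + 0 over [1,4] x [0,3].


By Fubini, integrate in x first, then y.
Step 1: Fix y, integrate over x in [1,4]:
  integral(1x + 3y + 0, x=1..4)
  = 1*(4^2 - 1^2)/2 + (3y + 0)*(4 - 1)
  = 7.5 + (3y + 0)*3
  = 7.5 + 9y + 0
  = 7.5 + 9y
Step 2: Integrate over y in [0,3]:
  integral(7.5 + 9y, y=0..3)
  = 7.5*3 + 9*(3^2 - 0^2)/2
  = 22.5 + 40.5
  = 63


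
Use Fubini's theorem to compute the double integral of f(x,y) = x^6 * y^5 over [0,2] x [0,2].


By Fubini's theorem, the double integral factors as a product of single integrals:
Step 1: integral_0^2 x^6 dx = [x^7/7] from 0 to 2
     = 2^7/7 = 18.285714
Step 2: integral_0^2 y^5 dy = [y^6/6] from 0 to 2
     = 2^6/6 = 10.666667
Step 3: Double integral = 18.285714 * 10.666667 = 195.047619


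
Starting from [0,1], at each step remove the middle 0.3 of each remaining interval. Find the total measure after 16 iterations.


Step 1: At each step, fraction remaining = 1 - 0.3 = 0.7
Step 2: After 16 steps, measure = (0.7)^16
Result = 0.003323


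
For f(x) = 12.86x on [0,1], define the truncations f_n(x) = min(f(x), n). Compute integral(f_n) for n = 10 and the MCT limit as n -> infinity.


f(x) = 12.86x on [0,1]; f_n(x) = min(12.86x, n). At n = 10:
Step 1: f(x) reaches 10 at x = 10/12.86 = 0.777605
Step 2: integral(f_10) = integral(12.86x, 0, 0.777605) + integral(10, 0.777605, 1)
       = 12.86*0.777605^2/2 + 10*(1 - 0.777605)
       = 3.888025 + 2.22395
       = 6.111975
Step 3: As n -> infinity, f_n increases to f, so by MCT integral(f_n) -> integral(f) = 12.86/2 = 6.43.
Convergence: integral(f_10) = 6.111975 -> 6.43 as n -> infinity


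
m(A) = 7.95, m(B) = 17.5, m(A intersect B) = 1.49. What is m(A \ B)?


m(A \ B) = m(A) - m(A n B)
= 7.95 - 1.49
= 6.46


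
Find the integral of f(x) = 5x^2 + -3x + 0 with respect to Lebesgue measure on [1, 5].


The Lebesgue integral of a Riemann-integrable function agrees with the Riemann integral.
Antiderivative F(x) = (5/3)x^3 + (-3/2)x^2 + 0x
F(5) = (5/3)*5^3 + (-3/2)*5^2 + 0*5
     = (5/3)*125 + (-3/2)*25 + 0*5
     = 208.333333 + -37.5 + 0
     = 170.833333
F(1) = 0.166667
Integral = F(5) - F(1) = 170.833333 - 0.166667 = 170.666667


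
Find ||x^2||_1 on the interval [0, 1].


Step 1: ||f||_1 = (integral_0^1 |x^2|^1 dx)^(1/1)
     = (integral_0^1 x^2 dx)^(1/1)
Step 2: integral_0^1 x^2 dx = [x^3/(3)] from 0 to 1 = 1^3/3
     = 1/3 = 0.333333
Step 3: ||f||_1 = (0.333333)^(1/1) = 0.333333


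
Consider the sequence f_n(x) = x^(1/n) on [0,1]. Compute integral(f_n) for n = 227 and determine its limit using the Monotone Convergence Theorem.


At n = 227: f_227(x) = x^(1/227).
Step 1: integral(x^(1/227), 0, 1) = [x^(1/227+1) / (1/227+1)] from 0 to 1
     = 1 / (1/227 + 1) = 1 / ((227+1)/227) = 227/(227+1)
     = 227/228 = 0.995614
Step 2: As n -> infinity, f_n(x) = x^(1/n) -> 1 for x in (0,1], and f_n is increasing in n.
By MCT, lim_n integral(f_n) = integral(lim_n f_n) = integral(1, 0, 1) = 1.
Step 3: Verify convergence: 227/228 = 0.995614 -> 1


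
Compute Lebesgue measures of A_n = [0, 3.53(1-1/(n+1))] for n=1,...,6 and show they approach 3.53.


By continuity of measure from below: if A_n increases to A, then m(A_n) -> m(A).
Here A = [0, 3.53], so m(A) = 3.53
Step 1: a_1 = 3.53*(1 - 1/2) = 1.765, m(A_1) = 1.765
Step 2: a_2 = 3.53*(1 - 1/3) = 2.3533, m(A_2) = 2.3533
Step 3: a_3 = 3.53*(1 - 1/4) = 2.6475, m(A_3) = 2.6475
Step 4: a_4 = 3.53*(1 - 1/5) = 2.824, m(A_4) = 2.824
Step 5: a_5 = 3.53*(1 - 1/6) = 2.9417, m(A_5) = 2.9417
Step 6: a_6 = 3.53*(1 - 1/7) = 3.0257, m(A_6) = 3.0257
Limit: m(A_n) -> m([0,3.53]) = 3.53


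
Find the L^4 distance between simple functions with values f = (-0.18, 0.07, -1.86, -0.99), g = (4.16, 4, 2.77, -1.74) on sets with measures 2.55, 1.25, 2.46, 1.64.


Step 1: Compute differences f_i - g_i:
  -0.18 - 4.16 = -4.34
  0.07 - 4 = -3.93
  -1.86 - 2.77 = -4.63
  -0.99 - -1.74 = 0.75
Step 2: Compute |diff|^4 * measure for each set:
  |-4.34|^4 * 2.55 = 354.779827 * 2.55 = 904.68856
  |-3.93|^4 * 1.25 = 238.544936 * 1.25 = 298.18117
  |-4.63|^4 * 2.46 = 459.540682 * 2.46 = 1130.470077
  |0.75|^4 * 1.64 = 0.316406 * 1.64 = 0.518906
Step 3: Sum = 2333.858713
Step 4: ||f-g||_4 = (2333.858713)^(1/4) = 6.950541


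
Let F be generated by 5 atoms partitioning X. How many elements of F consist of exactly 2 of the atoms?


Each element of F is a union of some subset of the 5 atoms.
Elements that are unions of exactly 2 atoms correspond to 2-element subsets of the 5 atoms.
Count = C(5, 2) = 5! / (2! * 3!) = 10.


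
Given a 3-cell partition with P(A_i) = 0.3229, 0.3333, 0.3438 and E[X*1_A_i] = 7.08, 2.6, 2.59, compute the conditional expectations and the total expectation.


For each cell A_i: E[X|A_i] = E[X*1_A_i] / P(A_i)
Step 1: E[X|A_1] = 7.08 / 0.3229 = 21.926293
Step 2: E[X|A_2] = 2.6 / 0.3333 = 7.80078
Step 3: E[X|A_3] = 2.59 / 0.3438 = 7.53345
Verification: E[X] = sum E[X*1_A_i] = 7.08 + 2.6 + 2.59 = 12.27


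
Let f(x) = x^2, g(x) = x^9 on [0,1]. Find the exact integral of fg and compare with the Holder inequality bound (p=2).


Step 1: Exact integral of f*g = integral(x^11, 0, 1) = 1/12
     = 0.083333
Step 2: Holder bound with p=2, q=2:
  ||f||_p = (integral x^4 dx)^(1/2) = (1/5)^(1/2) = 0.447214
  ||g||_q = (integral x^18 dx)^(1/2) = (1/19)^(1/2) = 0.229416
Step 3: Holder bound = ||f||_p * ||g||_q = 0.447214 * 0.229416 = 0.102598
Verification: 0.083333 <= 0.102598 (Holder holds)


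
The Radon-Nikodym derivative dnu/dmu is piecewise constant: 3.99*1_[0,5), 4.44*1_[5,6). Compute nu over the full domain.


Integrate each piece of the Radon-Nikodym derivative:
Step 1: integral_0^5 3.99 dx = 3.99*(5-0) = 3.99*5 = 19.95
Step 2: integral_5^6 4.44 dx = 4.44*(6-5) = 4.44*1 = 4.44
Total: 19.95 + 4.44 = 24.39


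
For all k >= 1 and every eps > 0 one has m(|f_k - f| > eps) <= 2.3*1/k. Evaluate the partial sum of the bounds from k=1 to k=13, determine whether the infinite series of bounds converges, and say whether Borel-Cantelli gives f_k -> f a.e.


Step 1: List the terms 2.3*1/k for k = 1 to 13:
  k=1: 2.3
  k=2: 1.15
  k=3: 0.766667
  k=4: 0.575
  k=5: 0.46
  k=6: 0.383333
  k=7: 0.328571
  k=8: 0.2875
  k=9: 0.255556
  k=10: 0.23
  k=11: 0.209091
  k=12: 0.191667
  k=13: 0.176923
Step 2: Partial sum = 2.3 + 1.15 + 0.766667 + 0.575 + 0.46 + 0.383333 + 0.328571 + 0.2875 + 0.255556 + 0.23 + 0.209091 + 0.191667 + 0.176923
     = 7.314308
Step 3: The full series sum_(k>=1) 2.3*1/k diverges (harmonic series, p = 1; a nonzero constant multiple of a divergent series diverges).
Step 4: The (first) Borel-Cantelli lemma requires a summable sequence of measures, so it does not apply here;
        from this bound alone no conclusion about a.e. convergence can be drawn (convergence in measure still
        gives an a.e.-convergent subsequence, but not a.e. convergence of the whole sequence).
Conclusion: series diverges; Borel-Cantelli is inconclusive about a.e. convergence of f_k.
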